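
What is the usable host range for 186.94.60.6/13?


Network: 186.88.0.0
Broadcast: 186.95.255.255
First usable = network + 1
Last usable = broadcast - 1
Range: 186.88.0.1 to 186.95.255.254


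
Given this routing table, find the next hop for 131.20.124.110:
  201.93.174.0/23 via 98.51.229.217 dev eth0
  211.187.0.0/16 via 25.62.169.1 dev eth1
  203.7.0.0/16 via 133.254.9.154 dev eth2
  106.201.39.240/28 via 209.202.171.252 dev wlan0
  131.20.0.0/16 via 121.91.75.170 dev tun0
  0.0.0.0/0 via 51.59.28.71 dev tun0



Longest prefix match for 131.20.124.110:
  /23 201.93.174.0: no
  /16 211.187.0.0: no
  /16 203.7.0.0: no
  /28 106.201.39.240: no
  /16 131.20.0.0: MATCH
  /0 0.0.0.0: MATCH
Selected: next-hop 121.91.75.170 via tun0 (matched /16)


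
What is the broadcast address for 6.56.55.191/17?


Network: 6.56.0.0/17
Host bits = 15
Set all host bits to 1:
Broadcast: 6.56.127.255


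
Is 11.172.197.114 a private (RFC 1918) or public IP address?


RFC 1918 private ranges:
  10.0.0.0/8 (10.0.0.0 - 10.255.255.255)
  172.16.0.0/12 (172.16.0.0 - 172.31.255.255)
  192.168.0.0/16 (192.168.0.0 - 192.168.255.255)
Public (not in any RFC 1918 range)


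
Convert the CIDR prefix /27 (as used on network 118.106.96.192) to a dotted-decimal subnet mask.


/27 means 27 network bits, 5 host bits
Binary: 11111111111111111111111111100000
Mask: 255.255.255.224


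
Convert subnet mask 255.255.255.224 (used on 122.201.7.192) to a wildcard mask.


Subnet mask: 255.255.255.224
Wildcard = 255.255.255.255 - subnet mask
255 - 255 = 0
255 - 255 = 0
255 - 255 = 0
255 - 224 = 31
Wildcard: 0.0.0.31


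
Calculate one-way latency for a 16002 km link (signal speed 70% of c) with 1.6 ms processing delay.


Speed = 0.7 * 3e5 km/s = 210000 km/s
Propagation delay = 16002 / 210000 = 0.0762 s = 76.2 ms
Processing delay = 1.6 ms
Total one-way latency = 77.8 ms


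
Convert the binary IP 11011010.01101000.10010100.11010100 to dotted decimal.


11011010 = 218
01101000 = 104
10010100 = 148
11010100 = 212
IP: 218.104.148.212


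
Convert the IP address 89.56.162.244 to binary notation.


89 = 01011001
56 = 00111000
162 = 10100010
244 = 11110100
Binary: 01011001.00111000.10100010.11110100


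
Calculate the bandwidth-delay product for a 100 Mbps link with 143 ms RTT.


BDP = bandwidth * RTT
= 100 Mbps * 143 ms
= 100 * 1e6 * 143 / 1000 bits
= 14300000 bits
= 1787500 bytes
= 1745.6055 KB
BDP = 14300000 bits (1787500 bytes)


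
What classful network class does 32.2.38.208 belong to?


First octet: 32
Binary: 00100000
0xxxxxxx -> Class A (1-126)
Class A, default mask 255.0.0.0 (/8)


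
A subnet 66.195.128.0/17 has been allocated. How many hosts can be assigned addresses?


Host bits = 32 - 17 = 15
Total addresses = 2^15 = 32768
Usable = total - 2 (network and broadcast)
Usable hosts: 32766


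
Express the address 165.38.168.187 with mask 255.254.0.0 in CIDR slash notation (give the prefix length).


Binary: 11111111.11111110.00000000.00000000
Count leading 1s
Prefix: /15


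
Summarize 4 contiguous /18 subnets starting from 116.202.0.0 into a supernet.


Original prefix: /18
Number of subnets: 4 = 2^2
New prefix = 18 - 2 = 16
Supernet: 116.202.0.0/16


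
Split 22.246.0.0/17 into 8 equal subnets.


New prefix = 17 + 3 = 20
Each subnet has 4096 addresses
  22.246.0.0/20
  22.246.16.0/20
  22.246.32.0/20
  22.246.48.0/20
  22.246.64.0/20
  22.246.80.0/20
  22.246.96.0/20
  22.246.112.0/20
Subnets: 22.246.0.0/20, 22.246.16.0/20, 22.246.32.0/20, 22.246.48.0/20, 22.246.64.0/20, 22.246.80.0/20, 22.246.96.0/20, 22.246.112.0/20


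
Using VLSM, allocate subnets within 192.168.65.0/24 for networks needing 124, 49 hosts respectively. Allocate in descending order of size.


124 hosts -> /25 (126 usable): 192.168.65.0/25
49 hosts -> /26 (62 usable): 192.168.65.128/26
Allocation: 192.168.65.0/25 (124 hosts, 126 usable); 192.168.65.128/26 (49 hosts, 62 usable)


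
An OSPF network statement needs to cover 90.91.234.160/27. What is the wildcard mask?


Subnet mask: 255.255.255.224
Wildcard = 255.255.255.255 - subnet mask
255 - 255 = 0
255 - 255 = 0
255 - 255 = 0
255 - 224 = 31
Wildcard: 0.0.0.31


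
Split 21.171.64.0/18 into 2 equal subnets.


New prefix = 18 + 1 = 19
Each subnet has 8192 addresses
  21.171.64.0/19
  21.171.96.0/19
Subnets: 21.171.64.0/19, 21.171.96.0/19


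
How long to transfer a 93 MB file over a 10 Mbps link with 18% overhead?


Effective throughput = 10 * (1 - 18/100) = 8.2 Mbps
File size in Mb = 93 * 8 = 744 Mb
Time = 744 / 8.2
Time = 90.7317 seconds


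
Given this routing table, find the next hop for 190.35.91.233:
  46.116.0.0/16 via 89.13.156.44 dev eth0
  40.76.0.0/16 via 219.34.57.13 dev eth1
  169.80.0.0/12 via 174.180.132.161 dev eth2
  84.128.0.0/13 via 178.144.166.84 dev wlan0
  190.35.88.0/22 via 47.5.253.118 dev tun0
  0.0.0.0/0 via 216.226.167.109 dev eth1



Longest prefix match for 190.35.91.233:
  /16 46.116.0.0: no
  /16 40.76.0.0: no
  /12 169.80.0.0: no
  /13 84.128.0.0: no
  /22 190.35.88.0: MATCH
  /0 0.0.0.0: MATCH
Selected: next-hop 47.5.253.118 via tun0 (matched /22)


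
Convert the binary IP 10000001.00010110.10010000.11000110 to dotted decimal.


10000001 = 129
00010110 = 22
10010000 = 144
11000110 = 198
IP: 129.22.144.198


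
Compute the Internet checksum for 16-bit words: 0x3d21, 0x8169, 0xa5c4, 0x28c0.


Sum all words (with carry folding):
+ 0x3d21 = 0x3d21
+ 0x8169 = 0xbe8a
+ 0xa5c4 = 0x644f
+ 0x28c0 = 0x8d0f
One's complement: ~0x8d0f
Checksum = 0x72f0


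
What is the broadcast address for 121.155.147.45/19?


Network: 121.155.128.0/19
Host bits = 13
Set all host bits to 1:
Broadcast: 121.155.159.255


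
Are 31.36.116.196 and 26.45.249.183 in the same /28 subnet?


Mask: 255.255.255.240
31.36.116.196 AND mask = 31.36.116.192
26.45.249.183 AND mask = 26.45.249.176
No, different subnets (31.36.116.192 vs 26.45.249.176)


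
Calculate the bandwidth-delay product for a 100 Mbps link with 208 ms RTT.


BDP = bandwidth * RTT
= 100 Mbps * 208 ms
= 100 * 1e6 * 208 / 1000 bits
= 20800000 bits
= 2600000 bytes
= 2539.0625 KB
BDP = 20800000 bits (2600000 bytes)


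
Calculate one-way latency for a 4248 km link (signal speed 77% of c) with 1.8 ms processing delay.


Speed = 0.77 * 3e5 km/s = 231000 km/s
Propagation delay = 4248 / 231000 = 0.0184 s = 18.3896 ms
Processing delay = 1.8 ms
Total one-way latency = 20.1896 ms


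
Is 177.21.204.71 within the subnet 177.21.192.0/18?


Subnet network: 177.21.192.0
Test IP AND mask: 177.21.192.0
Yes, 177.21.204.71 is in 177.21.192.0/18


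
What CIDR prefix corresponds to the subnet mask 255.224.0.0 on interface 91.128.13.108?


Binary: 11111111.11100000.00000000.00000000
Count leading 1s
Prefix: /11


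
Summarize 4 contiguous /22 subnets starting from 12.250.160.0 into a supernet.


Original prefix: /22
Number of subnets: 4 = 2^2
New prefix = 22 - 2 = 20
Supernet: 12.250.160.0/20


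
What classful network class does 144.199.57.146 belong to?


First octet: 144
Binary: 10010000
10xxxxxx -> Class B (128-191)
Class B, default mask 255.255.0.0 (/16)


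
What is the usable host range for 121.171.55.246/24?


Network: 121.171.55.0
Broadcast: 121.171.55.255
First usable = network + 1
Last usable = broadcast - 1
Range: 121.171.55.1 to 121.171.55.254


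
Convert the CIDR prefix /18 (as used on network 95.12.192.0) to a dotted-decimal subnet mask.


/18 means 18 network bits, 14 host bits
Binary: 11111111111111111100000000000000
Mask: 255.255.192.0


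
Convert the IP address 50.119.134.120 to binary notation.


50 = 00110010
119 = 01110111
134 = 10000110
120 = 01111000
Binary: 00110010.01110111.10000110.01111000


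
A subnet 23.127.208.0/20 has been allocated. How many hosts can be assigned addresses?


Host bits = 32 - 20 = 12
Total addresses = 2^12 = 4096
Usable = total - 2 (network and broadcast)
Usable hosts: 4094


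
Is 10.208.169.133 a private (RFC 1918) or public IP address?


RFC 1918 private ranges:
  10.0.0.0/8 (10.0.0.0 - 10.255.255.255)
  172.16.0.0/12 (172.16.0.0 - 172.31.255.255)
  192.168.0.0/16 (192.168.0.0 - 192.168.255.255)
Private (in 10.0.0.0/8)


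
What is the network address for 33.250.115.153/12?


IP:   00100001.11111010.01110011.10011001
Mask: 11111111.11110000.00000000.00000000
AND operation:
Net:  00100001.11110000.00000000.00000000
Network: 33.240.0.0/12


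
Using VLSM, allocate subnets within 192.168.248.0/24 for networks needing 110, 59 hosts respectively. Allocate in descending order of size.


110 hosts -> /25 (126 usable): 192.168.248.0/25
59 hosts -> /26 (62 usable): 192.168.248.128/26
Allocation: 192.168.248.0/25 (110 hosts, 126 usable); 192.168.248.128/26 (59 hosts, 62 usable)


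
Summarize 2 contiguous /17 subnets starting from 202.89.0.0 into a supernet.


Original prefix: /17
Number of subnets: 2 = 2^1
New prefix = 17 - 1 = 16
Supernet: 202.89.0.0/16


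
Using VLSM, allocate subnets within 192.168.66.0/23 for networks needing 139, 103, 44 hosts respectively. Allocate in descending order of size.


139 hosts -> /24 (254 usable): 192.168.66.0/24
103 hosts -> /25 (126 usable): 192.168.67.0/25
44 hosts -> /26 (62 usable): 192.168.67.128/26
Allocation: 192.168.66.0/24 (139 hosts, 254 usable); 192.168.67.0/25 (103 hosts, 126 usable); 192.168.67.128/26 (44 hosts, 62 usable)


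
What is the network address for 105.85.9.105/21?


IP:   01101001.01010101.00001001.01101001
Mask: 11111111.11111111.11111000.00000000
AND operation:
Net:  01101001.01010101.00001000.00000000
Network: 105.85.8.0/21


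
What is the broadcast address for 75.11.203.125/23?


Network: 75.11.202.0/23
Host bits = 9
Set all host bits to 1:
Broadcast: 75.11.203.255


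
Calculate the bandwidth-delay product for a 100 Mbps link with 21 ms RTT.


BDP = bandwidth * RTT
= 100 Mbps * 21 ms
= 100 * 1e6 * 21 / 1000 bits
= 2100000 bits
= 262500 bytes
= 256.3477 KB
BDP = 2100000 bits (262500 bytes)


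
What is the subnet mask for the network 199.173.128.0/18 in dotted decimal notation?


/18 means 18 network bits, 14 host bits
Binary: 11111111111111111100000000000000
Mask: 255.255.192.0


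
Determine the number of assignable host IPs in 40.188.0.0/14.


Host bits = 32 - 14 = 18
Total addresses = 2^18 = 262144
Usable = total - 2 (network and broadcast)
Usable hosts: 262142


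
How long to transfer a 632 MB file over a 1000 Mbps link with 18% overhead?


Effective throughput = 1000 * (1 - 18/100) = 820.0 Mbps
File size in Mb = 632 * 8 = 5056 Mb
Time = 5056 / 820.0
Time = 6.1659 seconds


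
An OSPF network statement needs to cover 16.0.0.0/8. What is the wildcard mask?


Subnet mask: 255.0.0.0
Wildcard = 255.255.255.255 - subnet mask
255 - 255 = 0
255 - 0 = 255
255 - 0 = 255
255 - 0 = 255
Wildcard: 0.255.255.255


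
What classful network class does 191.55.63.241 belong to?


First octet: 191
Binary: 10111111
10xxxxxx -> Class B (128-191)
Class B, default mask 255.255.0.0 (/16)


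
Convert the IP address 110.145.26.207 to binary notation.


110 = 01101110
145 = 10010001
26 = 00011010
207 = 11001111
Binary: 01101110.10010001.00011010.11001111


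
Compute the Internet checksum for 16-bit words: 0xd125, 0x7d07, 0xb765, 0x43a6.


Sum all words (with carry folding):
+ 0xd125 = 0xd125
+ 0x7d07 = 0x4e2d
+ 0xb765 = 0x0593
+ 0x43a6 = 0x4939
One's complement: ~0x4939
Checksum = 0xb6c6


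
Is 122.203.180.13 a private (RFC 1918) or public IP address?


RFC 1918 private ranges:
  10.0.0.0/8 (10.0.0.0 - 10.255.255.255)
  172.16.0.0/12 (172.16.0.0 - 172.31.255.255)
  192.168.0.0/16 (192.168.0.0 - 192.168.255.255)
Public (not in any RFC 1918 range)


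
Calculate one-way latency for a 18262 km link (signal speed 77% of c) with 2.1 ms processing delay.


Speed = 0.77 * 3e5 km/s = 231000 km/s
Propagation delay = 18262 / 231000 = 0.0791 s = 79.0563 ms
Processing delay = 2.1 ms
Total one-way latency = 81.1563 ms


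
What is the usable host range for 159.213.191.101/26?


Network: 159.213.191.64
Broadcast: 159.213.191.127
First usable = network + 1
Last usable = broadcast - 1
Range: 159.213.191.65 to 159.213.191.126


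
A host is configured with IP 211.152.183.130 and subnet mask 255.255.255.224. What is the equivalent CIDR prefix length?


Binary: 11111111.11111111.11111111.11100000
Count leading 1s
Prefix: /27


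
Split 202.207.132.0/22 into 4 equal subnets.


New prefix = 22 + 2 = 24
Each subnet has 256 addresses
  202.207.132.0/24
  202.207.133.0/24
  202.207.134.0/24
  202.207.135.0/24
Subnets: 202.207.132.0/24, 202.207.133.0/24, 202.207.134.0/24, 202.207.135.0/24


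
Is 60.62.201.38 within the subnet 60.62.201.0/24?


Subnet network: 60.62.201.0
Test IP AND mask: 60.62.201.0
Yes, 60.62.201.38 is in 60.62.201.0/24


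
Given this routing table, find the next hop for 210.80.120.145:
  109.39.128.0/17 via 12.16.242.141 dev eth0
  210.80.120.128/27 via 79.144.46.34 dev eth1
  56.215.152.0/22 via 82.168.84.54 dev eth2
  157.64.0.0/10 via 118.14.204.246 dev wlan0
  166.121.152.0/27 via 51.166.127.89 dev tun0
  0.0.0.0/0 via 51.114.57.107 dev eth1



Longest prefix match for 210.80.120.145:
  /17 109.39.128.0: no
  /27 210.80.120.128: MATCH
  /22 56.215.152.0: no
  /10 157.64.0.0: no
  /27 166.121.152.0: no
  /0 0.0.0.0: MATCH
Selected: next-hop 79.144.46.34 via eth1 (matched /27)


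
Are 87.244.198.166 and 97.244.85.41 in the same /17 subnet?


Mask: 255.255.128.0
87.244.198.166 AND mask = 87.244.128.0
97.244.85.41 AND mask = 97.244.0.0
No, different subnets (87.244.128.0 vs 97.244.0.0)


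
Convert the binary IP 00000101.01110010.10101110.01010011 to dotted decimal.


00000101 = 5
01110010 = 114
10101110 = 174
01010011 = 83
IP: 5.114.174.83


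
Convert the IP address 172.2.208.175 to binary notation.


172 = 10101100
2 = 00000010
208 = 11010000
175 = 10101111
Binary: 10101100.00000010.11010000.10101111


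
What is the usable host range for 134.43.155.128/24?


Network: 134.43.155.0
Broadcast: 134.43.155.255
First usable = network + 1
Last usable = broadcast - 1
Range: 134.43.155.1 to 134.43.155.254


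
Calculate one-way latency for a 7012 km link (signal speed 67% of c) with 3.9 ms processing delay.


Speed = 0.67 * 3e5 km/s = 201000 km/s
Propagation delay = 7012 / 201000 = 0.0349 s = 34.8856 ms
Processing delay = 3.9 ms
Total one-way latency = 38.7856 ms


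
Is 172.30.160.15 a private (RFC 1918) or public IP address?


RFC 1918 private ranges:
  10.0.0.0/8 (10.0.0.0 - 10.255.255.255)
  172.16.0.0/12 (172.16.0.0 - 172.31.255.255)
  192.168.0.0/16 (192.168.0.0 - 192.168.255.255)
Private (in 172.16.0.0/12)


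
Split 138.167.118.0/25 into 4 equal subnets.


New prefix = 25 + 2 = 27
Each subnet has 32 addresses
  138.167.118.0/27
  138.167.118.32/27
  138.167.118.64/27
  138.167.118.96/27
Subnets: 138.167.118.0/27, 138.167.118.32/27, 138.167.118.64/27, 138.167.118.96/27


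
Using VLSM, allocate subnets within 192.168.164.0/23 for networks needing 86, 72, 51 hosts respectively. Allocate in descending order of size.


86 hosts -> /25 (126 usable): 192.168.164.0/25
72 hosts -> /25 (126 usable): 192.168.164.128/25
51 hosts -> /26 (62 usable): 192.168.165.0/26
Allocation: 192.168.164.0/25 (86 hosts, 126 usable); 192.168.164.128/25 (72 hosts, 126 usable); 192.168.165.0/26 (51 hosts, 62 usable)


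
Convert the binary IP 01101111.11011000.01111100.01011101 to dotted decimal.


01101111 = 111
11011000 = 216
01111100 = 124
01011101 = 93
IP: 111.216.124.93


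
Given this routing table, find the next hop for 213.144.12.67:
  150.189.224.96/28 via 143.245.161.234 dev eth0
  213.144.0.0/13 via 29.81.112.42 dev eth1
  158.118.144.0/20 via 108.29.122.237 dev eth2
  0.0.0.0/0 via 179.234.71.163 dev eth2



Longest prefix match for 213.144.12.67:
  /28 150.189.224.96: no
  /13 213.144.0.0: MATCH
  /20 158.118.144.0: no
  /0 0.0.0.0: MATCH
Selected: next-hop 29.81.112.42 via eth1 (matched /13)


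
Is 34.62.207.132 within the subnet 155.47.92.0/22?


Subnet network: 155.47.92.0
Test IP AND mask: 34.62.204.0
No, 34.62.207.132 is not in 155.47.92.0/22


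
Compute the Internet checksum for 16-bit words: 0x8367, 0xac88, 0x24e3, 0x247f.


Sum all words (with carry folding):
+ 0x8367 = 0x8367
+ 0xac88 = 0x2ff0
+ 0x24e3 = 0x54d3
+ 0x247f = 0x7952
One's complement: ~0x7952
Checksum = 0x86ad


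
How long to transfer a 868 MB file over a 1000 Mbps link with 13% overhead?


Effective throughput = 1000 * (1 - 13/100) = 870 Mbps
File size in Mb = 868 * 8 = 6944 Mb
Time = 6944 / 870
Time = 7.9816 seconds


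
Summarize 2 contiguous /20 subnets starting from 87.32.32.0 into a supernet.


Original prefix: /20
Number of subnets: 2 = 2^1
New prefix = 20 - 1 = 19
Supernet: 87.32.32.0/19


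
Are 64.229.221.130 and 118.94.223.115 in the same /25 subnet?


Mask: 255.255.255.128
64.229.221.130 AND mask = 64.229.221.128
118.94.223.115 AND mask = 118.94.223.0
No, different subnets (64.229.221.128 vs 118.94.223.0)


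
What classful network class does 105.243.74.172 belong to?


First octet: 105
Binary: 01101001
0xxxxxxx -> Class A (1-126)
Class A, default mask 255.0.0.0 (/8)


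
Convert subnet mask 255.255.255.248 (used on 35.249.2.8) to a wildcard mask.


Subnet mask: 255.255.255.248
Wildcard = 255.255.255.255 - subnet mask
255 - 255 = 0
255 - 255 = 0
255 - 255 = 0
255 - 248 = 7
Wildcard: 0.0.0.7


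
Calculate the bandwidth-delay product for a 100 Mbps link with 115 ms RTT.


BDP = bandwidth * RTT
= 100 Mbps * 115 ms
= 100 * 1e6 * 115 / 1000 bits
= 11500000 bits
= 1437500 bytes
= 1403.8086 KB
BDP = 11500000 bits (1437500 bytes)


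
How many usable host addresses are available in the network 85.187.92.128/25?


Host bits = 32 - 25 = 7
Total addresses = 2^7 = 128
Usable = total - 2 (network and broadcast)
Usable hosts: 126


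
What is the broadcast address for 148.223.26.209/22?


Network: 148.223.24.0/22
Host bits = 10
Set all host bits to 1:
Broadcast: 148.223.27.255


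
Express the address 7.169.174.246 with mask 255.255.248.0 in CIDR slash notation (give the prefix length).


Binary: 11111111.11111111.11111000.00000000
Count leading 1s
Prefix: /21


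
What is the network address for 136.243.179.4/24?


IP:   10001000.11110011.10110011.00000100
Mask: 11111111.11111111.11111111.00000000
AND operation:
Net:  10001000.11110011.10110011.00000000
Network: 136.243.179.0/24


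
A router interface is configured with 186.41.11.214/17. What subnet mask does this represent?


/17 means 17 network bits, 15 host bits
Binary: 11111111111111111000000000000000
Mask: 255.255.128.0


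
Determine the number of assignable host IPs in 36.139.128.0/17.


Host bits = 32 - 17 = 15
Total addresses = 2^15 = 32768
Usable = total - 2 (network and broadcast)
Usable hosts: 32766


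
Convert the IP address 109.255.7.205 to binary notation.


109 = 01101101
255 = 11111111
7 = 00000111
205 = 11001101
Binary: 01101101.11111111.00000111.11001101


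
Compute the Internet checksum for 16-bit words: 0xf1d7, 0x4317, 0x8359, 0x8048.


Sum all words (with carry folding):
+ 0xf1d7 = 0xf1d7
+ 0x4317 = 0x34ef
+ 0x8359 = 0xb848
+ 0x8048 = 0x3891
One's complement: ~0x3891
Checksum = 0xc76e


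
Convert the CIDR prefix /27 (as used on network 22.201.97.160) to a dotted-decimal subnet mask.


/27 means 27 network bits, 5 host bits
Binary: 11111111111111111111111111100000
Mask: 255.255.255.224


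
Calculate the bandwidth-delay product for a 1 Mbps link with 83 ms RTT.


BDP = bandwidth * RTT
= 1 Mbps * 83 ms
= 1 * 1e6 * 83 / 1000 bits
= 83000 bits
= 10375 bytes
= 10.1318 KB
BDP = 83000 bits (10375 bytes)


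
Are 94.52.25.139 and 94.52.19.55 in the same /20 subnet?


Mask: 255.255.240.0
94.52.25.139 AND mask = 94.52.16.0
94.52.19.55 AND mask = 94.52.16.0
Yes, same subnet (94.52.16.0)


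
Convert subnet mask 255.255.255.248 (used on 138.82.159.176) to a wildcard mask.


Subnet mask: 255.255.255.248
Wildcard = 255.255.255.255 - subnet mask
255 - 255 = 0
255 - 255 = 0
255 - 255 = 0
255 - 248 = 7
Wildcard: 0.0.0.7


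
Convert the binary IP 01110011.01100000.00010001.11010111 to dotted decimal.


01110011 = 115
01100000 = 96
00010001 = 17
11010111 = 215
IP: 115.96.17.215


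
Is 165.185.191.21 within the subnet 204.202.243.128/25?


Subnet network: 204.202.243.128
Test IP AND mask: 165.185.191.0
No, 165.185.191.21 is not in 204.202.243.128/25


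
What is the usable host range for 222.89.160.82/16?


Network: 222.89.0.0
Broadcast: 222.89.255.255
First usable = network + 1
Last usable = broadcast - 1
Range: 222.89.0.1 to 222.89.255.254


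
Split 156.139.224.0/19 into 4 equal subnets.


New prefix = 19 + 2 = 21
Each subnet has 2048 addresses
  156.139.224.0/21
  156.139.232.0/21
  156.139.240.0/21
  156.139.248.0/21
Subnets: 156.139.224.0/21, 156.139.232.0/21, 156.139.240.0/21, 156.139.248.0/21


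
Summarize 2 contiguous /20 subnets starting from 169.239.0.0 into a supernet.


Original prefix: /20
Number of subnets: 2 = 2^1
New prefix = 20 - 1 = 19
Supernet: 169.239.0.0/19


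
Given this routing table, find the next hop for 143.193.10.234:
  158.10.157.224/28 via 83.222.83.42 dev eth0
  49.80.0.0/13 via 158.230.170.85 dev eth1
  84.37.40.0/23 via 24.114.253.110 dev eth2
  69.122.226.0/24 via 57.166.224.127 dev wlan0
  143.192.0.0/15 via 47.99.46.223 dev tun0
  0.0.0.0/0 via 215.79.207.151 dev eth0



Longest prefix match for 143.193.10.234:
  /28 158.10.157.224: no
  /13 49.80.0.0: no
  /23 84.37.40.0: no
  /24 69.122.226.0: no
  /15 143.192.0.0: MATCH
  /0 0.0.0.0: MATCH
Selected: next-hop 47.99.46.223 via tun0 (matched /15)


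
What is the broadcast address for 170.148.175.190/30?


Network: 170.148.175.188/30
Host bits = 2
Set all host bits to 1:
Broadcast: 170.148.175.191


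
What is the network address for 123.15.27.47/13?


IP:   01111011.00001111.00011011.00101111
Mask: 11111111.11111000.00000000.00000000
AND operation:
Net:  01111011.00001000.00000000.00000000
Network: 123.8.0.0/13


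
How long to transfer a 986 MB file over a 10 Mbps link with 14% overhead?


Effective throughput = 10 * (1 - 14/100) = 8.6 Mbps
File size in Mb = 986 * 8 = 7888 Mb
Time = 7888 / 8.6
Time = 917.2093 seconds


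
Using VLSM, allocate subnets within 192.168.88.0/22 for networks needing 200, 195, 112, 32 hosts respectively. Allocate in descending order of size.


200 hosts -> /24 (254 usable): 192.168.88.0/24
195 hosts -> /24 (254 usable): 192.168.89.0/24
112 hosts -> /25 (126 usable): 192.168.90.0/25
32 hosts -> /26 (62 usable): 192.168.90.128/26
Allocation: 192.168.88.0/24 (200 hosts, 254 usable); 192.168.89.0/24 (195 hosts, 254 usable); 192.168.90.0/25 (112 hosts, 126 usable); 192.168.90.128/26 (32 hosts, 62 usable)


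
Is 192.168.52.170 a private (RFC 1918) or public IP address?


RFC 1918 private ranges:
  10.0.0.0/8 (10.0.0.0 - 10.255.255.255)
  172.16.0.0/12 (172.16.0.0 - 172.31.255.255)
  192.168.0.0/16 (192.168.0.0 - 192.168.255.255)
Private (in 192.168.0.0/16)


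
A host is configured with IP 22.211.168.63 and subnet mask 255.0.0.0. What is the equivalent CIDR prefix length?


Binary: 11111111.00000000.00000000.00000000
Count leading 1s
Prefix: /8


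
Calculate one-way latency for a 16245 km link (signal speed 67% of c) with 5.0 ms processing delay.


Speed = 0.67 * 3e5 km/s = 201000 km/s
Propagation delay = 16245 / 201000 = 0.0808 s = 80.8209 ms
Processing delay = 5.0 ms
Total one-way latency = 85.8209 ms


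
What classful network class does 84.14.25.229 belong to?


First octet: 84
Binary: 01010100
0xxxxxxx -> Class A (1-126)
Class A, default mask 255.0.0.0 (/8)


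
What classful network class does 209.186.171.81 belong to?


First octet: 209
Binary: 11010001
110xxxxx -> Class C (192-223)
Class C, default mask 255.255.255.0 (/24)


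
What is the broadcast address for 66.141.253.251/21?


Network: 66.141.248.0/21
Host bits = 11
Set all host bits to 1:
Broadcast: 66.141.255.255


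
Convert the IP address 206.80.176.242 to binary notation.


206 = 11001110
80 = 01010000
176 = 10110000
242 = 11110010
Binary: 11001110.01010000.10110000.11110010


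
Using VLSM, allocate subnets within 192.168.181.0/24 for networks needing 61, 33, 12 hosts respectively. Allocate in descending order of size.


61 hosts -> /26 (62 usable): 192.168.181.0/26
33 hosts -> /26 (62 usable): 192.168.181.64/26
12 hosts -> /28 (14 usable): 192.168.181.128/28
Allocation: 192.168.181.0/26 (61 hosts, 62 usable); 192.168.181.64/26 (33 hosts, 62 usable); 192.168.181.128/28 (12 hosts, 14 usable)


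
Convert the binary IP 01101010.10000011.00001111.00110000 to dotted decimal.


01101010 = 106
10000011 = 131
00001111 = 15
00110000 = 48
IP: 106.131.15.48


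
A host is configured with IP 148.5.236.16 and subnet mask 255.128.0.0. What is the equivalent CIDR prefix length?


Binary: 11111111.10000000.00000000.00000000
Count leading 1s
Prefix: /9


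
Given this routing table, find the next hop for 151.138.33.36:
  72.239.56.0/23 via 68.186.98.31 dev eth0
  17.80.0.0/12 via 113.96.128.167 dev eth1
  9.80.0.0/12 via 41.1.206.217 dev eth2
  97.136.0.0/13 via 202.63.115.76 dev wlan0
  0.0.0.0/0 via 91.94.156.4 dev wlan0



Longest prefix match for 151.138.33.36:
  /23 72.239.56.0: no
  /12 17.80.0.0: no
  /12 9.80.0.0: no
  /13 97.136.0.0: no
  /0 0.0.0.0: MATCH
Selected: next-hop 91.94.156.4 via wlan0 (matched /0)


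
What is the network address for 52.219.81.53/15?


IP:   00110100.11011011.01010001.00110101
Mask: 11111111.11111110.00000000.00000000
AND operation:
Net:  00110100.11011010.00000000.00000000
Network: 52.218.0.0/15


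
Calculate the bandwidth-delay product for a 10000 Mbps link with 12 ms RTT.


BDP = bandwidth * RTT
= 10000 Mbps * 12 ms
= 10000 * 1e6 * 12 / 1000 bits
= 120000000 bits
= 15000000 bytes
= 14648.4375 KB
BDP = 120000000 bits (15000000 bytes)


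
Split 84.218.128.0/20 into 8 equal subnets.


New prefix = 20 + 3 = 23
Each subnet has 512 addresses
  84.218.128.0/23
  84.218.130.0/23
  84.218.132.0/23
  84.218.134.0/23
  84.218.136.0/23
  84.218.138.0/23
  84.218.140.0/23
  84.218.142.0/23
Subnets: 84.218.128.0/23, 84.218.130.0/23, 84.218.132.0/23, 84.218.134.0/23, 84.218.136.0/23, 84.218.138.0/23, 84.218.140.0/23, 84.218.142.0/23


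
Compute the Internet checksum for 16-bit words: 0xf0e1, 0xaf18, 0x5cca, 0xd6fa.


Sum all words (with carry folding):
+ 0xf0e1 = 0xf0e1
+ 0xaf18 = 0x9ffa
+ 0x5cca = 0xfcc4
+ 0xd6fa = 0xd3bf
One's complement: ~0xd3bf
Checksum = 0x2c40


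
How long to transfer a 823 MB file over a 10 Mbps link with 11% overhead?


Effective throughput = 10 * (1 - 11/100) = 8.9 Mbps
File size in Mb = 823 * 8 = 6584 Mb
Time = 6584 / 8.9
Time = 739.7753 seconds


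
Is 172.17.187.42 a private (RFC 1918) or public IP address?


RFC 1918 private ranges:
  10.0.0.0/8 (10.0.0.0 - 10.255.255.255)
  172.16.0.0/12 (172.16.0.0 - 172.31.255.255)
  192.168.0.0/16 (192.168.0.0 - 192.168.255.255)
Private (in 172.16.0.0/12)


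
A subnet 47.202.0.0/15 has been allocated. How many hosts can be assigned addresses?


Host bits = 32 - 15 = 17
Total addresses = 2^17 = 131072
Usable = total - 2 (network and broadcast)
Usable hosts: 131070


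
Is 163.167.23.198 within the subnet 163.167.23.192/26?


Subnet network: 163.167.23.192
Test IP AND mask: 163.167.23.192
Yes, 163.167.23.198 is in 163.167.23.192/26


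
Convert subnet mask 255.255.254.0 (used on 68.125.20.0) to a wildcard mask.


Subnet mask: 255.255.254.0
Wildcard = 255.255.255.255 - subnet mask
255 - 255 = 0
255 - 255 = 0
255 - 254 = 1
255 - 0 = 255
Wildcard: 0.0.1.255


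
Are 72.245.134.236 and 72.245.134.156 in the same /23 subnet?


Mask: 255.255.254.0
72.245.134.236 AND mask = 72.245.134.0
72.245.134.156 AND mask = 72.245.134.0
Yes, same subnet (72.245.134.0)


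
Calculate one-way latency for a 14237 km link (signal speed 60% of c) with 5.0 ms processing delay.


Speed = 0.6 * 3e5 km/s = 180000 km/s
Propagation delay = 14237 / 180000 = 0.0791 s = 79.0944 ms
Processing delay = 5.0 ms
Total one-way latency = 84.0944 ms


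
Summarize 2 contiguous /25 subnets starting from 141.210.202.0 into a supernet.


Original prefix: /25
Number of subnets: 2 = 2^1
New prefix = 25 - 1 = 24
Supernet: 141.210.202.0/24


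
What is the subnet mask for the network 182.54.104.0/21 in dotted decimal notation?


/21 means 21 network bits, 11 host bits
Binary: 11111111111111111111100000000000
Mask: 255.255.248.0


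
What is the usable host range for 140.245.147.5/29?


Network: 140.245.147.0
Broadcast: 140.245.147.7
First usable = network + 1
Last usable = broadcast - 1
Range: 140.245.147.1 to 140.245.147.6


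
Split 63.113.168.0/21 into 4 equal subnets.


New prefix = 21 + 2 = 23
Each subnet has 512 addresses
  63.113.168.0/23
  63.113.170.0/23
  63.113.172.0/23
  63.113.174.0/23
Subnets: 63.113.168.0/23, 63.113.170.0/23, 63.113.172.0/23, 63.113.174.0/23


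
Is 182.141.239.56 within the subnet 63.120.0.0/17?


Subnet network: 63.120.0.0
Test IP AND mask: 182.141.128.0
No, 182.141.239.56 is not in 63.120.0.0/17


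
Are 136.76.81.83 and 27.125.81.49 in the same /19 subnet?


Mask: 255.255.224.0
136.76.81.83 AND mask = 136.76.64.0
27.125.81.49 AND mask = 27.125.64.0
No, different subnets (136.76.64.0 vs 27.125.64.0)


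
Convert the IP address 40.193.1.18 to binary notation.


40 = 00101000
193 = 11000001
1 = 00000001
18 = 00010010
Binary: 00101000.11000001.00000001.00010010


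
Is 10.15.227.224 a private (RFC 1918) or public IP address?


RFC 1918 private ranges:
  10.0.0.0/8 (10.0.0.0 - 10.255.255.255)
  172.16.0.0/12 (172.16.0.0 - 172.31.255.255)
  192.168.0.0/16 (192.168.0.0 - 192.168.255.255)
Private (in 10.0.0.0/8)


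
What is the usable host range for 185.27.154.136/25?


Network: 185.27.154.128
Broadcast: 185.27.154.255
First usable = network + 1
Last usable = broadcast - 1
Range: 185.27.154.129 to 185.27.154.254


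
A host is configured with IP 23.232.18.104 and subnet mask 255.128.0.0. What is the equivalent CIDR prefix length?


Binary: 11111111.10000000.00000000.00000000
Count leading 1s
Prefix: /9


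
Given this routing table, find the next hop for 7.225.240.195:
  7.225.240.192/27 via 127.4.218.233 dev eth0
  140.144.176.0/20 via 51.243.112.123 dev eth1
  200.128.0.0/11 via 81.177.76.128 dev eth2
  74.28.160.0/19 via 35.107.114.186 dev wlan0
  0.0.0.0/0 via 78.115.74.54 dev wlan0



Longest prefix match for 7.225.240.195:
  /27 7.225.240.192: MATCH
  /20 140.144.176.0: no
  /11 200.128.0.0: no
  /19 74.28.160.0: no
  /0 0.0.0.0: MATCH
Selected: next-hop 127.4.218.233 via eth0 (matched /27)


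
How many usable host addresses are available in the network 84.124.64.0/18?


Host bits = 32 - 18 = 14
Total addresses = 2^14 = 16384
Usable = total - 2 (network and broadcast)
Usable hosts: 16382


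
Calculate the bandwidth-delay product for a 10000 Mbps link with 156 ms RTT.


BDP = bandwidth * RTT
= 10000 Mbps * 156 ms
= 10000 * 1e6 * 156 / 1000 bits
= 1560000000 bits
= 195000000 bytes
= 190429.6875 KB
BDP = 1560000000 bits (195000000 bytes)


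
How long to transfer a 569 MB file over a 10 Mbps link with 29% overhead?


Effective throughput = 10 * (1 - 29/100) = 7.1 Mbps
File size in Mb = 569 * 8 = 4552 Mb
Time = 4552 / 7.1
Time = 641.1268 seconds


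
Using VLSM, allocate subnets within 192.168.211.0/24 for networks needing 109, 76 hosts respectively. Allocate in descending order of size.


109 hosts -> /25 (126 usable): 192.168.211.0/25
76 hosts -> /25 (126 usable): 192.168.211.128/25
Allocation: 192.168.211.0/25 (109 hosts, 126 usable); 192.168.211.128/25 (76 hosts, 126 usable)


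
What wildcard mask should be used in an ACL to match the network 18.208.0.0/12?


Subnet mask: 255.240.0.0
Wildcard = 255.255.255.255 - subnet mask
255 - 255 = 0
255 - 240 = 15
255 - 0 = 255
255 - 0 = 255
Wildcard: 0.15.255.255


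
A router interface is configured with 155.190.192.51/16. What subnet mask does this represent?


/16 means 16 network bits, 16 host bits
Binary: 11111111111111110000000000000000
Mask: 255.255.0.0


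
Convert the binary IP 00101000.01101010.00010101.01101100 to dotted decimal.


00101000 = 40
01101010 = 106
00010101 = 21
01101100 = 108
IP: 40.106.21.108


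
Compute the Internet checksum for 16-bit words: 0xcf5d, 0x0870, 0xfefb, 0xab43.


Sum all words (with carry folding):
+ 0xcf5d = 0xcf5d
+ 0x0870 = 0xd7cd
+ 0xfefb = 0xd6c9
+ 0xab43 = 0x820d
One's complement: ~0x820d
Checksum = 0x7df2


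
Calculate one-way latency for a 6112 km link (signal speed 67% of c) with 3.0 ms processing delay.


Speed = 0.67 * 3e5 km/s = 201000 km/s
Propagation delay = 6112 / 201000 = 0.0304 s = 30.408 ms
Processing delay = 3.0 ms
Total one-way latency = 33.408 ms


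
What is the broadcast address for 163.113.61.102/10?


Network: 163.64.0.0/10
Host bits = 22
Set all host bits to 1:
Broadcast: 163.127.255.255


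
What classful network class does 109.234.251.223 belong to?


First octet: 109
Binary: 01101101
0xxxxxxx -> Class A (1-126)
Class A, default mask 255.0.0.0 (/8)


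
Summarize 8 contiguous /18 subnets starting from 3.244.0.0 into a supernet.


Original prefix: /18
Number of subnets: 8 = 2^3
New prefix = 18 - 3 = 15
Supernet: 3.244.0.0/15


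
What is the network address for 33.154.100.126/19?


IP:   00100001.10011010.01100100.01111110
Mask: 11111111.11111111.11100000.00000000
AND operation:
Net:  00100001.10011010.01100000.00000000
Network: 33.154.96.0/19


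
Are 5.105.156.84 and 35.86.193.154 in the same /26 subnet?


Mask: 255.255.255.192
5.105.156.84 AND mask = 5.105.156.64
35.86.193.154 AND mask = 35.86.193.128
No, different subnets (5.105.156.64 vs 35.86.193.128)


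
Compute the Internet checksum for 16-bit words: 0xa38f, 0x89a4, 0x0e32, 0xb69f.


Sum all words (with carry folding):
+ 0xa38f = 0xa38f
+ 0x89a4 = 0x2d34
+ 0x0e32 = 0x3b66
+ 0xb69f = 0xf205
One's complement: ~0xf205
Checksum = 0x0dfa


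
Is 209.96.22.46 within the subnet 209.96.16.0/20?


Subnet network: 209.96.16.0
Test IP AND mask: 209.96.16.0
Yes, 209.96.22.46 is in 209.96.16.0/20


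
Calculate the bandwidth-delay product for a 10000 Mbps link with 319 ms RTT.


BDP = bandwidth * RTT
= 10000 Mbps * 319 ms
= 10000 * 1e6 * 319 / 1000 bits
= 3190000000 bits
= 398750000 bytes
= 389404.2969 KB
BDP = 3190000000 bits (398750000 bytes)


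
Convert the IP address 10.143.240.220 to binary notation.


10 = 00001010
143 = 10001111
240 = 11110000
220 = 11011100
Binary: 00001010.10001111.11110000.11011100


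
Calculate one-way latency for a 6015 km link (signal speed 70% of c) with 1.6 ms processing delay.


Speed = 0.7 * 3e5 km/s = 210000 km/s
Propagation delay = 6015 / 210000 = 0.0286 s = 28.6429 ms
Processing delay = 1.6 ms
Total one-way latency = 30.2429 ms


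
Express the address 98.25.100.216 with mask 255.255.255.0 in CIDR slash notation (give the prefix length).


Binary: 11111111.11111111.11111111.00000000
Count leading 1s
Prefix: /24


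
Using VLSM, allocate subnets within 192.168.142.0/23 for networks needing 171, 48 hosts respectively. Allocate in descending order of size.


171 hosts -> /24 (254 usable): 192.168.142.0/24
48 hosts -> /26 (62 usable): 192.168.143.0/26
Allocation: 192.168.142.0/24 (171 hosts, 254 usable); 192.168.143.0/26 (48 hosts, 62 usable)


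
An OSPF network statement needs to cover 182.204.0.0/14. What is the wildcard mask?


Subnet mask: 255.252.0.0
Wildcard = 255.255.255.255 - subnet mask
255 - 255 = 0
255 - 252 = 3
255 - 0 = 255
255 - 0 = 255
Wildcard: 0.3.255.255


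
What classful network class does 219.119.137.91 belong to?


First octet: 219
Binary: 11011011
110xxxxx -> Class C (192-223)
Class C, default mask 255.255.255.0 (/24)


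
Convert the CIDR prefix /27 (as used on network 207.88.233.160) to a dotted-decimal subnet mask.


/27 means 27 network bits, 5 host bits
Binary: 11111111111111111111111111100000
Mask: 255.255.255.224


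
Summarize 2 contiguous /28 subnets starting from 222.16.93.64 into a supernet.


Original prefix: /28
Number of subnets: 2 = 2^1
New prefix = 28 - 1 = 27
Supernet: 222.16.93.64/27


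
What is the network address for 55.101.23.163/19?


IP:   00110111.01100101.00010111.10100011
Mask: 11111111.11111111.11100000.00000000
AND operation:
Net:  00110111.01100101.00000000.00000000
Network: 55.101.0.0/19


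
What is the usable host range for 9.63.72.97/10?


Network: 9.0.0.0
Broadcast: 9.63.255.255
First usable = network + 1
Last usable = broadcast - 1
Range: 9.0.0.1 to 9.63.255.254


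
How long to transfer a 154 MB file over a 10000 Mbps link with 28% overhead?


Effective throughput = 10000 * (1 - 28/100) = 7200 Mbps
File size in Mb = 154 * 8 = 1232 Mb
Time = 1232 / 7200
Time = 0.1711 seconds


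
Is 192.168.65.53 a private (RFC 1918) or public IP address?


RFC 1918 private ranges:
  10.0.0.0/8 (10.0.0.0 - 10.255.255.255)
  172.16.0.0/12 (172.16.0.0 - 172.31.255.255)
  192.168.0.0/16 (192.168.0.0 - 192.168.255.255)
Private (in 192.168.0.0/16)


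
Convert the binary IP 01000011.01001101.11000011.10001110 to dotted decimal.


01000011 = 67
01001101 = 77
11000011 = 195
10001110 = 142
IP: 67.77.195.142


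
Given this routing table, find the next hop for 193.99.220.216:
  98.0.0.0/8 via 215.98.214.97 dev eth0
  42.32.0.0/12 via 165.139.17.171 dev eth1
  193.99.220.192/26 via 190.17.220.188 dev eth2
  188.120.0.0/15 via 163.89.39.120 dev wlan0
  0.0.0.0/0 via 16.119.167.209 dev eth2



Longest prefix match for 193.99.220.216:
  /8 98.0.0.0: no
  /12 42.32.0.0: no
  /26 193.99.220.192: MATCH
  /15 188.120.0.0: no
  /0 0.0.0.0: MATCH
Selected: next-hop 190.17.220.188 via eth2 (matched /26)


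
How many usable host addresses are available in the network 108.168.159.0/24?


Host bits = 32 - 24 = 8
Total addresses = 2^8 = 256
Usable = total - 2 (network and broadcast)
Usable hosts: 254


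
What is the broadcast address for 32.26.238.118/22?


Network: 32.26.236.0/22
Host bits = 10
Set all host bits to 1:
Broadcast: 32.26.239.255


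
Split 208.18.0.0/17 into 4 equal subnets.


New prefix = 17 + 2 = 19
Each subnet has 8192 addresses
  208.18.0.0/19
  208.18.32.0/19
  208.18.64.0/19
  208.18.96.0/19
Subnets: 208.18.0.0/19, 208.18.32.0/19, 208.18.64.0/19, 208.18.96.0/19


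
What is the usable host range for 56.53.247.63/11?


Network: 56.32.0.0
Broadcast: 56.63.255.255
First usable = network + 1
Last usable = broadcast - 1
Range: 56.32.0.1 to 56.63.255.254


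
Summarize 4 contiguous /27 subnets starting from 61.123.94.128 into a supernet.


Original prefix: /27
Number of subnets: 4 = 2^2
New prefix = 27 - 2 = 25
Supernet: 61.123.94.128/25


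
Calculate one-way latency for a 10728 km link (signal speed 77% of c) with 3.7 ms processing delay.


Speed = 0.77 * 3e5 km/s = 231000 km/s
Propagation delay = 10728 / 231000 = 0.0464 s = 46.4416 ms
Processing delay = 3.7 ms
Total one-way latency = 50.1416 ms


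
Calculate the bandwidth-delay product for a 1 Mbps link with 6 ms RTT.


BDP = bandwidth * RTT
= 1 Mbps * 6 ms
= 1 * 1e6 * 6 / 1000 bits
= 6000 bits
= 750 bytes
BDP = 6000 bits (750 bytes)


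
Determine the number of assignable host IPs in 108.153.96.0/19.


Host bits = 32 - 19 = 13
Total addresses = 2^13 = 8192
Usable = total - 2 (network and broadcast)
Usable hosts: 8190


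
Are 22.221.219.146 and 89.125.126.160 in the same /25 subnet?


Mask: 255.255.255.128
22.221.219.146 AND mask = 22.221.219.128
89.125.126.160 AND mask = 89.125.126.128
No, different subnets (22.221.219.128 vs 89.125.126.128)
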